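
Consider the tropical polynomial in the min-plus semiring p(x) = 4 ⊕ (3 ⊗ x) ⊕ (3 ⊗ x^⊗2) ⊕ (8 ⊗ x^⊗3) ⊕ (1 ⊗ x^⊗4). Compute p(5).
p(5) = 4

A tropical monomial a ⊗ x^⊗i evaluates to a + i · x. Evaluating each term at x = 5:
  Term 0 contributes 4 + 0 · 5 = 4
  Term 1 contributes 3 + 1 · 5 = 8
  Term 2 contributes 3 + 2 · 5 = 13
  Term 3 contributes 8 + 3 · 5 = 23
  Term 4 contributes 1 + 4 · 5 = 21
p(5) = ⊕ of these = min[4, 8, 13, 23, 21] = 4.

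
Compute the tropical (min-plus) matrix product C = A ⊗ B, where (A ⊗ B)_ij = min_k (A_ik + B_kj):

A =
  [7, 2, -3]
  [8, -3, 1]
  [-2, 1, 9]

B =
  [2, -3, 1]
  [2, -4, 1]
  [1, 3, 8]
A ⊗ B =
  [-2, -2, 3]
  [-1, -7, -2]
  [0, -5, -1]

Apply the min-plus product entry-by-entry:
  C[0][0] = min over k of (A[0][0] + B[0][0] = 7 + 2 = 9, A[0][1] + B[1][0] = 2 + 2 = 4, A[0][2] + B[2][0] = -3 + 1 = -2) = -2 (attained at k = 2)
  C[0][1] = min over k of (A[0][0] + B[0][1] = 7 + -3 = 4, A[0][1] + B[1][1] = 2 + -4 = -2, A[0][2] + B[2][1] = -3 + 3 = 0) = -2 (attained at k = 1)
  C[0][2] = min over k of (A[0][0] + B[0][2] = 7 + 1 = 8, A[0][1] + B[1][2] = 2 + 1 = 3, A[0][2] + B[2][2] = -3 + 8 = 5) = 3 (attained at k = 1)
  C[1][0] = min over k of (A[1][0] + B[0][0] = 8 + 2 = 10, A[1][1] + B[1][0] = -3 + 2 = -1, A[1][2] + B[2][0] = 1 + 1 = 2) = -1 (attained at k = 1)
  C[1][1] = min over k of (A[1][0] + B[0][1] = 8 + -3 = 5, A[1][1] + B[1][1] = -3 + -4 = -7, A[1][2] + B[2][1] = 1 + 3 = 4) = -7 (attained at k = 1)
  C[1][2] = min over k of (A[1][0] + B[0][2] = 8 + 1 = 9, A[1][1] + B[1][2] = -3 + 1 = -2, A[1][2] + B[2][2] = 1 + 8 = 9) = -2 (attained at k = 1)
  C[2][0] = min over k of (A[2][0] + B[0][0] = -2 + 2 = 0, A[2][1] + B[1][0] = 1 + 2 = 3, A[2][2] + B[2][0] = 9 + 1 = 10) = 0 (attained at k = 0)
  C[2][1] = min over k of (A[2][0] + B[0][1] = -2 + -3 = -5, A[2][1] + B[1][1] = 1 + -4 = -3, A[2][2] + B[2][1] = 9 + 3 = 12) = -5 (attained at k = 0)
  C[2][2] = min over k of (A[2][0] + B[0][2] = -2 + 1 = -1, A[2][1] + B[1][2] = 1 + 1 = 2, A[2][2] + B[2][2] = 9 + 8 = 17) = -1 (attained at k = 0)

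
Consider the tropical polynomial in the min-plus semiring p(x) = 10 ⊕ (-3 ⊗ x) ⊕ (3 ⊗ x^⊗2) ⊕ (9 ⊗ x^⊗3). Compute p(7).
p(7) = 4

A tropical monomial a ⊗ x^⊗i evaluates to a + i · x. Evaluating each term at x = 7:
  Term 0 contributes 10 + 0 · 7 = 10
  Term 1 contributes -3 + 1 · 7 = 4
  Term 2 contributes 3 + 2 · 7 = 17
  Term 3 contributes 9 + 3 · 7 = 30
p(7) = ⊕ of these = min[10, 4, 17, 30] = 4.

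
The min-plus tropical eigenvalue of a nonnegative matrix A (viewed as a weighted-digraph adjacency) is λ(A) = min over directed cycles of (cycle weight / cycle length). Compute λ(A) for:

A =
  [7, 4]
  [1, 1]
λ(A) = 1

Enumerate directed cycles and compute their means (weight / length). Sample:
  cycle 0 → 0: weight = 7, length = 1, mean = 7/1 ≈ 7.000
  cycle 1 → 1: weight = 1, length = 1, mean = 1/1 ≈ 1.000
  cycle 0 → 1 → 0: weight = 5, length = 2, mean = 5/2 ≈ 2.500
  cycle 1 → 0 → 1: weight = 5, length = 2, mean = 5/2 ≈ 2.500
Minimum mean = 1.000, attained e.g. along the cycle 1 → 1 with weight 1 and length 1. So λ(A) = 1/1 = 1.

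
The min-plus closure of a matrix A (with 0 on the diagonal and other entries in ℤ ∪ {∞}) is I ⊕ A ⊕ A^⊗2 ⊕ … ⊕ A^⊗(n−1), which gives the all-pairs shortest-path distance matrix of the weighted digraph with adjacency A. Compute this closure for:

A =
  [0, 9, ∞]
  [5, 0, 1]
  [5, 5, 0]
Closure =
  [0, 9, 10]
  [5, 0, 1]
  [5, 5, 0]

This is the Floyd-Warshall all-pairs shortest-path computation. For each intermediate vertex k = 0, 1, …, 2, update dist[i][j] ← min(dist[i][j], dist[i][k] + dist[k][j]). The final matrix gives, for each (i, j), the minimum total weight of any directed path from i to j (possibly empty when i = j).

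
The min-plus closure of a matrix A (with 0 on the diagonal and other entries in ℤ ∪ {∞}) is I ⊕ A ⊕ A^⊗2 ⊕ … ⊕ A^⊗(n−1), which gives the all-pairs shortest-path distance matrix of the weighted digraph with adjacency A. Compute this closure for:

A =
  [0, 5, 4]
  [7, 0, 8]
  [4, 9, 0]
Closure =
  [0, 5, 4]
  [7, 0, 8]
  [4, 9, 0]

This is the Floyd-Warshall all-pairs shortest-path computation. For each intermediate vertex k = 0, 1, …, 2, update dist[i][j] ← min(dist[i][j], dist[i][k] + dist[k][j]). The final matrix gives, for each (i, j), the minimum total weight of any directed path from i to j (possibly empty when i = j).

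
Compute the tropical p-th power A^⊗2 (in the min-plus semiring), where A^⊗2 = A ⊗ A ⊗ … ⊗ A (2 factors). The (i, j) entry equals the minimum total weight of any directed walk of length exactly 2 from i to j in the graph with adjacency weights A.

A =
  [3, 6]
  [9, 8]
A^⊗2 =
  [6, 9]
  [12, 15]

Each entry (A^⊗2)_ij equals the minimum over all length-2 walks i = v_0 → v_1 → … → v_2 = j of Σ_t A[v_t][v_{t+1}]. For example, for (i, j) = (0, 1) we minimise over 2 possible intermediate vertex sequences; the minimum is 9, attained along the walk 0 → 0 → 1.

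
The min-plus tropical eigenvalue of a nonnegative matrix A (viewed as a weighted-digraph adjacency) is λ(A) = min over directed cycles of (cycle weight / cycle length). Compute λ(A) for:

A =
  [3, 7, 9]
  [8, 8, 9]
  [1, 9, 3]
λ(A) = 3

Enumerate directed cycles and compute their means (weight / length). Sample:
  cycle 0 → 0: weight = 3, length = 1, mean = 3/1 ≈ 3.000
  cycle 1 → 1: weight = 8, length = 1, mean = 8/1 ≈ 8.000
  cycle 2 → 2: weight = 3, length = 1, mean = 3/1 ≈ 3.000
  cycle 0 → 1 → 0: weight = 15, length = 2, mean = 15/2 ≈ 7.500
  cycle 0 → 2 → 0: weight = 10, length = 2, mean = 10/2 ≈ 5.000
  cycle 1 → 0 → 1: weight = 15, length = 2, mean = 15/2 ≈ 7.500
Minimum mean = 3.000, attained e.g. along the cycle 0 → 0 with weight 3 and length 1. So λ(A) = 3/1 = 3.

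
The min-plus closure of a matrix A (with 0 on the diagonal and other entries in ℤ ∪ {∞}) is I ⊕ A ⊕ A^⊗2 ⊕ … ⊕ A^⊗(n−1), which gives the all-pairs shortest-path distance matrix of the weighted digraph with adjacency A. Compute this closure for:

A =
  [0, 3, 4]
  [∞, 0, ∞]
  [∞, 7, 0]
Closure =
  [0, 3, 4]
  [∞, 0, ∞]
  [∞, 7, 0]

This is the Floyd-Warshall all-pairs shortest-path computation. For each intermediate vertex k = 0, 1, …, 2, update dist[i][j] ← min(dist[i][j], dist[i][k] + dist[k][j]). The final matrix gives, for each (i, j), the minimum total weight of any directed path from i to j (possibly empty when i = j).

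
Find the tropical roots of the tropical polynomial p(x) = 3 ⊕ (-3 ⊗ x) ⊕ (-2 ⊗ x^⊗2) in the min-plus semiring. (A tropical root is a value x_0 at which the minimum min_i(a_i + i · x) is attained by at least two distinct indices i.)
Roots: {-1, 6}

Each tropical root is a break point of the lower envelope of the lines y = a_i + i · x (there are 3 lines, with slopes 0, 1, ..., 2). Only the lines that attain the minimum somewhere contribute to roots; other lines are dominated. Here the surviving (envelope) indices are i = 2, i = 1, i = 0.
Intersections between consecutive envelope lines give the roots: for adjacent envelope indices i < j the intersection is x = (a_i − a_j) / (j − i). Reading off the sorted break points: {-1, 6}.
Verification: at each break x_0, at least two indices attain the minimum of min_i(a_i + i · x_0).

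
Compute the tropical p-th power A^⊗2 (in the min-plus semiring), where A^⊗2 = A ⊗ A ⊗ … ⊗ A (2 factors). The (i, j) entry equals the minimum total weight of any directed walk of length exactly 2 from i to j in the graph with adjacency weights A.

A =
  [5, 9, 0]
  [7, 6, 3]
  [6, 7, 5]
A^⊗2 =
  [6, 7, 5]
  [9, 10, 7]
  [11, 12, 6]

Each entry (A^⊗2)_ij equals the minimum over all length-2 walks i = v_0 → v_1 → … → v_2 = j of Σ_t A[v_t][v_{t+1}]. For example, for (i, j) = (0, 2) we minimise over 3 possible intermediate vertex sequences; the minimum is 5, attained along the walk 0 → 0 → 2.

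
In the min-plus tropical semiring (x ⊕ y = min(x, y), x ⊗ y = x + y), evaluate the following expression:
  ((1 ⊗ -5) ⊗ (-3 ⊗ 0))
((1 ⊗ -5) ⊗ (-3 ⊗ 0)) = -7

Expand innermost to outermost. Recall ⊕ takes the minimum of its arguments and ⊗ takes their sum. Working out the expression ((1 ⊗ -5) ⊗ (-3 ⊗ 0)) gives -7.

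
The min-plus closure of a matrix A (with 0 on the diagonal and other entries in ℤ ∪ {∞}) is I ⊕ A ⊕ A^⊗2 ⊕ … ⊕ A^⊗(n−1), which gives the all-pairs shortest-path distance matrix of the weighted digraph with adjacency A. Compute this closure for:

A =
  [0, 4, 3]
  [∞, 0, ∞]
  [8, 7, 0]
Closure =
  [0, 4, 3]
  [∞, 0, ∞]
  [8, 7, 0]

This is the Floyd-Warshall all-pairs shortest-path computation. For each intermediate vertex k = 0, 1, …, 2, update dist[i][j] ← min(dist[i][j], dist[i][k] + dist[k][j]). The final matrix gives, for each (i, j), the minimum total weight of any directed path from i to j (possibly empty when i = j).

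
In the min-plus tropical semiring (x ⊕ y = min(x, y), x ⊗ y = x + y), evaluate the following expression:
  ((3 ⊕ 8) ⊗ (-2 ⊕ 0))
((3 ⊕ 8) ⊗ (-2 ⊕ 0)) = 1

Expand innermost to outermost. Recall ⊕ takes the minimum of its arguments and ⊗ takes their sum. Working out the expression ((3 ⊕ 8) ⊗ (-2 ⊕ 0)) gives 1.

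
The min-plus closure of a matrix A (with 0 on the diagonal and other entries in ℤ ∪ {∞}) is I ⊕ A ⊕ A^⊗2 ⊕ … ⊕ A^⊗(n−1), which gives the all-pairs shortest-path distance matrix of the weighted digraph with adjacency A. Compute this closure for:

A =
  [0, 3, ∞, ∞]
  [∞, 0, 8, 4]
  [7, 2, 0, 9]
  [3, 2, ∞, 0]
Closure =
  [0, 3, 11, 7]
  [7, 0, 8, 4]
  [7, 2, 0, 6]
  [3, 2, 10, 0]

This is the Floyd-Warshall all-pairs shortest-path computation. For each intermediate vertex k = 0, 1, …, 3, update dist[i][j] ← min(dist[i][j], dist[i][k] + dist[k][j]). The final matrix gives, for each (i, j), the minimum total weight of any directed path from i to j (possibly empty when i = j).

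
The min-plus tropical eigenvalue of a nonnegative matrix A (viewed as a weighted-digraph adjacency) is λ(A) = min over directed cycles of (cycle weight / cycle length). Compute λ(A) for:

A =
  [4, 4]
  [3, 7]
λ(A) = 7/2

Enumerate directed cycles and compute their means (weight / length). Sample:
  cycle 0 → 0: weight = 4, length = 1, mean = 4/1 ≈ 4.000
  cycle 1 → 1: weight = 7, length = 1, mean = 7/1 ≈ 7.000
  cycle 0 → 1 → 0: weight = 7, length = 2, mean = 7/2 ≈ 3.500
  cycle 1 → 0 → 1: weight = 7, length = 2, mean = 7/2 ≈ 3.500
Minimum mean = 3.500, attained e.g. along the cycle 0 → 1 → 0 with weight 7 and length 2. So λ(A) = 7/2 = 7/2.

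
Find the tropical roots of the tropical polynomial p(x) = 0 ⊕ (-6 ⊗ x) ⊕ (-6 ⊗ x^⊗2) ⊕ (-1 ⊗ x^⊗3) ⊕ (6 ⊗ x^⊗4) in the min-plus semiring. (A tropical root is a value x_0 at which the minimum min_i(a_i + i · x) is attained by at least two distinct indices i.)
Roots: {-7, -5, 0, 6}

Each tropical root is a break point of the lower envelope of the lines y = a_i + i · x (there are 5 lines, with slopes 0, 1, ..., 4). Only the lines that attain the minimum somewhere contribute to roots; other lines are dominated. Here the surviving (envelope) indices are i = 4, i = 3, i = 2, i = 1, i = 0.
Intersections between consecutive envelope lines give the roots: for adjacent envelope indices i < j the intersection is x = (a_i − a_j) / (j − i). Reading off the sorted break points: {-7, -5, 0, 6}.
Verification: at each break x_0, at least two indices attain the minimum of min_i(a_i + i · x_0).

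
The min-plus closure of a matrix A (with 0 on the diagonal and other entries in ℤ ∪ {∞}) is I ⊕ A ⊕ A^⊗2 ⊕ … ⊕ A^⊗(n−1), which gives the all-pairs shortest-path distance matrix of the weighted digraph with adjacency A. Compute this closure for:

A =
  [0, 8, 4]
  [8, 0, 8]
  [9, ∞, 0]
Closure =
  [0, 8, 4]
  [8, 0, 8]
  [9, 17, 0]

This is the Floyd-Warshall all-pairs shortest-path computation. For each intermediate vertex k = 0, 1, …, 2, update dist[i][j] ← min(dist[i][j], dist[i][k] + dist[k][j]). The final matrix gives, for each (i, j), the minimum total weight of any directed path from i to j (possibly empty when i = j).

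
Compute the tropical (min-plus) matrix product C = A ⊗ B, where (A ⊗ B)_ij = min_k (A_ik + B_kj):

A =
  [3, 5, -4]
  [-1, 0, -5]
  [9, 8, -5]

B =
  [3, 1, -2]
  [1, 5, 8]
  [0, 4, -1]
A ⊗ B =
  [-4, 0, -5]
  [-5, -1, -6]
  [-5, -1, -6]

Apply the min-plus product entry-by-entry:
  C[0][0] = min over k of (A[0][0] + B[0][0] = 3 + 3 = 6, A[0][1] + B[1][0] = 5 + 1 = 6, A[0][2] + B[2][0] = -4 + 0 = -4) = -4 (attained at k = 2)
  C[0][1] = min over k of (A[0][0] + B[0][1] = 3 + 1 = 4, A[0][1] + B[1][1] = 5 + 5 = 10, A[0][2] + B[2][1] = -4 + 4 = 0) = 0 (attained at k = 2)
  C[0][2] = min over k of (A[0][0] + B[0][2] = 3 + -2 = 1, A[0][1] + B[1][2] = 5 + 8 = 13, A[0][2] + B[2][2] = -4 + -1 = -5) = -5 (attained at k = 2)
  C[1][0] = min over k of (A[1][0] + B[0][0] = -1 + 3 = 2, A[1][1] + B[1][0] = 0 + 1 = 1, A[1][2] + B[2][0] = -5 + 0 = -5) = -5 (attained at k = 2)
  C[1][1] = min over k of (A[1][0] + B[0][1] = -1 + 1 = 0, A[1][1] + B[1][1] = 0 + 5 = 5, A[1][2] + B[2][1] = -5 + 4 = -1) = -1 (attained at k = 2)
  C[1][2] = min over k of (A[1][0] + B[0][2] = -1 + -2 = -3, A[1][1] + B[1][2] = 0 + 8 = 8, A[1][2] + B[2][2] = -5 + -1 = -6) = -6 (attained at k = 2)
  C[2][0] = min over k of (A[2][0] + B[0][0] = 9 + 3 = 12, A[2][1] + B[1][0] = 8 + 1 = 9, A[2][2] + B[2][0] = -5 + 0 = -5) = -5 (attained at k = 2)
  C[2][1] = min over k of (A[2][0] + B[0][1] = 9 + 1 = 10, A[2][1] + B[1][1] = 8 + 5 = 13, A[2][2] + B[2][1] = -5 + 4 = -1) = -1 (attained at k = 2)
  C[2][2] = min over k of (A[2][0] + B[0][2] = 9 + -2 = 7, A[2][1] + B[1][2] = 8 + 8 = 16, A[2][2] + B[2][2] = -5 + -1 = -6) = -6 (attained at k = 2)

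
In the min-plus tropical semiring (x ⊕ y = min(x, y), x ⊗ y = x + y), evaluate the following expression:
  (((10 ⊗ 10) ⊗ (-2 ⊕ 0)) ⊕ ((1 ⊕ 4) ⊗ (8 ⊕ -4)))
(((10 ⊗ 10) ⊗ (-2 ⊕ 0)) ⊕ ((1 ⊕ 4) ⊗ (8 ⊕ -4))) = -3

Expand innermost to outermost. Recall ⊕ takes the minimum of its arguments and ⊗ takes their sum. Working out the expression (((10 ⊗ 10) ⊗ (-2 ⊕ 0)) ⊕ ((1 ⊕ 4) ⊗ (8 ⊕ -4))) gives -3.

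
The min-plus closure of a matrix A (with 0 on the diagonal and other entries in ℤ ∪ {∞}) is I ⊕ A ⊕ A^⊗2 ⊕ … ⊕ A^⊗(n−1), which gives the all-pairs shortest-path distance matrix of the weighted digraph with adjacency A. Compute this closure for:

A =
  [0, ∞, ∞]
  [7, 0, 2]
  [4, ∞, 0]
Closure =
  [0, ∞, ∞]
  [6, 0, 2]
  [4, ∞, 0]

This is the Floyd-Warshall all-pairs shortest-path computation. For each intermediate vertex k = 0, 1, …, 2, update dist[i][j] ← min(dist[i][j], dist[i][k] + dist[k][j]). The final matrix gives, for each (i, j), the minimum total weight of any directed path from i to j (possibly empty when i = j).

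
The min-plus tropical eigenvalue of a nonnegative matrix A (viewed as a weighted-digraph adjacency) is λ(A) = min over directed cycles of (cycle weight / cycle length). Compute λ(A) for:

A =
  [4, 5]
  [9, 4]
λ(A) = 4

Enumerate directed cycles and compute their means (weight / length). Sample:
  cycle 0 → 0: weight = 4, length = 1, mean = 4/1 ≈ 4.000
  cycle 1 → 1: weight = 4, length = 1, mean = 4/1 ≈ 4.000
  cycle 0 → 1 → 0: weight = 14, length = 2, mean = 14/2 ≈ 7.000
  cycle 1 → 0 → 1: weight = 14, length = 2, mean = 14/2 ≈ 7.000
Minimum mean = 4.000, attained e.g. along the cycle 0 → 0 with weight 4 and length 1. So λ(A) = 4/1 = 4.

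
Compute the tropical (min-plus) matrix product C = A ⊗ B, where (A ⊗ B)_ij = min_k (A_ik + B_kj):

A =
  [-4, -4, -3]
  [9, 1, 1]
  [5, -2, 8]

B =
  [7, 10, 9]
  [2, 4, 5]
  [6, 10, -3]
A ⊗ B =
  [-2, 0, -6]
  [3, 5, -2]
  [0, 2, 3]

Apply the min-plus product entry-by-entry:
  C[0][0] = min over k of (A[0][0] + B[0][0] = -4 + 7 = 3, A[0][1] + B[1][0] = -4 + 2 = -2, A[0][2] + B[2][0] = -3 + 6 = 3) = -2 (attained at k = 1)
  C[0][1] = min over k of (A[0][0] + B[0][1] = -4 + 10 = 6, A[0][1] + B[1][1] = -4 + 4 = 0, A[0][2] + B[2][1] = -3 + 10 = 7) = 0 (attained at k = 1)
  C[0][2] = min over k of (A[0][0] + B[0][2] = -4 + 9 = 5, A[0][1] + B[1][2] = -4 + 5 = 1, A[0][2] + B[2][2] = -3 + -3 = -6) = -6 (attained at k = 2)
  C[1][0] = min over k of (A[1][0] + B[0][0] = 9 + 7 = 16, A[1][1] + B[1][0] = 1 + 2 = 3, A[1][2] + B[2][0] = 1 + 6 = 7) = 3 (attained at k = 1)
  C[1][1] = min over k of (A[1][0] + B[0][1] = 9 + 10 = 19, A[1][1] + B[1][1] = 1 + 4 = 5, A[1][2] + B[2][1] = 1 + 10 = 11) = 5 (attained at k = 1)
  C[1][2] = min over k of (A[1][0] + B[0][2] = 9 + 9 = 18, A[1][1] + B[1][2] = 1 + 5 = 6, A[1][2] + B[2][2] = 1 + -3 = -2) = -2 (attained at k = 2)
  C[2][0] = min over k of (A[2][0] + B[0][0] = 5 + 7 = 12, A[2][1] + B[1][0] = -2 + 2 = 0, A[2][2] + B[2][0] = 8 + 6 = 14) = 0 (attained at k = 1)
  C[2][1] = min over k of (A[2][0] + B[0][1] = 5 + 10 = 15, A[2][1] + B[1][1] = -2 + 4 = 2, A[2][2] + B[2][1] = 8 + 10 = 18) = 2 (attained at k = 1)
  C[2][2] = min over k of (A[2][0] + B[0][2] = 5 + 9 = 14, A[2][1] + B[1][2] = -2 + 5 = 3, A[2][2] + B[2][2] = 8 + -3 = 5) = 3 (attained at k = 1)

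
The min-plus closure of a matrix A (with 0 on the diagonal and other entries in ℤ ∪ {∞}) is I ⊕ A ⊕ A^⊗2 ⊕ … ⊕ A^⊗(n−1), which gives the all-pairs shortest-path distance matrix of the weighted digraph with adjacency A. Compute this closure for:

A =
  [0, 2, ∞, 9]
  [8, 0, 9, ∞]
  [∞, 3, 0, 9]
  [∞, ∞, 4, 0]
Closure =
  [0, 2, 11, 9]
  [8, 0, 9, 17]
  [11, 3, 0, 9]
  [15, 7, 4, 0]

This is the Floyd-Warshall all-pairs shortest-path computation. For each intermediate vertex k = 0, 1, …, 3, update dist[i][j] ← min(dist[i][j], dist[i][k] + dist[k][j]). The final matrix gives, for each (i, j), the minimum total weight of any directed path from i to j (possibly empty when i = j).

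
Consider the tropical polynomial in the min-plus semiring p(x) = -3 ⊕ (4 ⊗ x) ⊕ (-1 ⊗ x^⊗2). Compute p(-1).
p(-1) = -3

A tropical monomial a ⊗ x^⊗i evaluates to a + i · x. Evaluating each term at x = -1:
  Term 0 contributes -3 + 0 · -1 = -3
  Term 1 contributes 4 + 1 · -1 = 3
  Term 2 contributes -1 + 2 · -1 = -3
p(-1) = ⊕ of these = min[-3, 3, -3] = -3.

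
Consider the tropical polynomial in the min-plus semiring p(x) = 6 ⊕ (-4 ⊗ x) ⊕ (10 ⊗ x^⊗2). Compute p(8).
p(8) = 4

A tropical monomial a ⊗ x^⊗i evaluates to a + i · x. Evaluating each term at x = 8:
  Term 0 contributes 6 + 0 · 8 = 6
  Term 1 contributes -4 + 1 · 8 = 4
  Term 2 contributes 10 + 2 · 8 = 26
p(8) = ⊕ of these = min[6, 4, 26] = 4.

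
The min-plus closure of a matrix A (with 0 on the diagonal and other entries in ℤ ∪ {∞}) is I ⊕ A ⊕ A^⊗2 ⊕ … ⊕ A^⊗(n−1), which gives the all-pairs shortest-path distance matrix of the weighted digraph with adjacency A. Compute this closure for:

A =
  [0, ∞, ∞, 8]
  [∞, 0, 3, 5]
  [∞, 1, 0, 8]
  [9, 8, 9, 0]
Closure =
  [0, 16, 17, 8]
  [14, 0, 3, 5]
  [15, 1, 0, 6]
  [9, 8, 9, 0]

This is the Floyd-Warshall all-pairs shortest-path computation. For each intermediate vertex k = 0, 1, …, 3, update dist[i][j] ← min(dist[i][j], dist[i][k] + dist[k][j]). The final matrix gives, for each (i, j), the minimum total weight of any directed path from i to j (possibly empty when i = j).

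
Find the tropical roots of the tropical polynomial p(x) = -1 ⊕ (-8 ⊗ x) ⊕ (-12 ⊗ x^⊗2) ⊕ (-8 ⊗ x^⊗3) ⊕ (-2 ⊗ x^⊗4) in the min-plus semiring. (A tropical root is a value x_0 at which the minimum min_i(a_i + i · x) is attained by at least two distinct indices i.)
Roots: {-6, -4, 4, 7}

Each tropical root is a break point of the lower envelope of the lines y = a_i + i · x (there are 5 lines, with slopes 0, 1, ..., 4). Only the lines that attain the minimum somewhere contribute to roots; other lines are dominated. Here the surviving (envelope) indices are i = 4, i = 3, i = 2, i = 1, i = 0.
Intersections between consecutive envelope lines give the roots: for adjacent envelope indices i < j the intersection is x = (a_i − a_j) / (j − i). Reading off the sorted break points: {-6, -4, 4, 7}.
Verification: at each break x_0, at least two indices attain the minimum of min_i(a_i + i · x_0).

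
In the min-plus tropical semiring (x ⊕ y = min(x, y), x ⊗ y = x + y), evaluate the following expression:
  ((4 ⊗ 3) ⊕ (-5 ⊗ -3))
((4 ⊗ 3) ⊕ (-5 ⊗ -3)) = -8

Expand innermost to outermost. Recall ⊕ takes the minimum of its arguments and ⊗ takes their sum. Working out the expression ((4 ⊗ 3) ⊕ (-5 ⊗ -3)) gives -8.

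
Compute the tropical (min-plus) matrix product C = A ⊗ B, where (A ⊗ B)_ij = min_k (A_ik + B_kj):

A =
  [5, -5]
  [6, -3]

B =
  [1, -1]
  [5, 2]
A ⊗ B =
  [0, -3]
  [2, -1]

Apply the min-plus product entry-by-entry:
  C[0][0] = min over k of (A[0][0] + B[0][0] = 5 + 1 = 6, A[0][1] + B[1][0] = -5 + 5 = 0) = 0 (attained at k = 1)
  C[0][1] = min over k of (A[0][0] + B[0][1] = 5 + -1 = 4, A[0][1] + B[1][1] = -5 + 2 = -3) = -3 (attained at k = 1)
  C[1][0] = min over k of (A[1][0] + B[0][0] = 6 + 1 = 7, A[1][1] + B[1][0] = -3 + 5 = 2) = 2 (attained at k = 1)
  C[1][1] = min over k of (A[1][0] + B[0][1] = 6 + -1 = 5, A[1][1] + B[1][1] = -3 + 2 = -1) = -1 (attained at k = 1)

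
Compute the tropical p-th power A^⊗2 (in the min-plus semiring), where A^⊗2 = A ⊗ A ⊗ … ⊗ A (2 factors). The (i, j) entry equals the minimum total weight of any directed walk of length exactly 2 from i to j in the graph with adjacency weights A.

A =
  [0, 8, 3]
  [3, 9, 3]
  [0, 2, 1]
A^⊗2 =
  [0, 5, 3]
  [3, 5, 4]
  [0, 3, 2]

Each entry (A^⊗2)_ij equals the minimum over all length-2 walks i = v_0 → v_1 → … → v_2 = j of Σ_t A[v_t][v_{t+1}]. For example, for (i, j) = (0, 2) we minimise over 3 possible intermediate vertex sequences; the minimum is 3, attained along the walk 0 → 0 → 2.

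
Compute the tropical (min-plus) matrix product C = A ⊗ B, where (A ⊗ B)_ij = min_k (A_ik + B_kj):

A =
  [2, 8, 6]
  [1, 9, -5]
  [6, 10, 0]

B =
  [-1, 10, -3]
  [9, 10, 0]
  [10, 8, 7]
A ⊗ B =
  [1, 12, -1]
  [0, 3, -2]
  [5, 8, 3]

Apply the min-plus product entry-by-entry:
  C[0][0] = min over k of (A[0][0] + B[0][0] = 2 + -1 = 1, A[0][1] + B[1][0] = 8 + 9 = 17, A[0][2] + B[2][0] = 6 + 10 = 16) = 1 (attained at k = 0)
  C[0][1] = min over k of (A[0][0] + B[0][1] = 2 + 10 = 12, A[0][1] + B[1][1] = 8 + 10 = 18, A[0][2] + B[2][1] = 6 + 8 = 14) = 12 (attained at k = 0)
  C[0][2] = min over k of (A[0][0] + B[0][2] = 2 + -3 = -1, A[0][1] + B[1][2] = 8 + 0 = 8, A[0][2] + B[2][2] = 6 + 7 = 13) = -1 (attained at k = 0)
  C[1][0] = min over k of (A[1][0] + B[0][0] = 1 + -1 = 0, A[1][1] + B[1][0] = 9 + 9 = 18, A[1][2] + B[2][0] = -5 + 10 = 5) = 0 (attained at k = 0)
  C[1][1] = min over k of (A[1][0] + B[0][1] = 1 + 10 = 11, A[1][1] + B[1][1] = 9 + 10 = 19, A[1][2] + B[2][1] = -5 + 8 = 3) = 3 (attained at k = 2)
  C[1][2] = min over k of (A[1][0] + B[0][2] = 1 + -3 = -2, A[1][1] + B[1][2] = 9 + 0 = 9, A[1][2] + B[2][2] = -5 + 7 = 2) = -2 (attained at k = 0)
  C[2][0] = min over k of (A[2][0] + B[0][0] = 6 + -1 = 5, A[2][1] + B[1][0] = 10 + 9 = 19, A[2][2] + B[2][0] = 0 + 10 = 10) = 5 (attained at k = 0)
  C[2][1] = min over k of (A[2][0] + B[0][1] = 6 + 10 = 16, A[2][1] + B[1][1] = 10 + 10 = 20, A[2][2] + B[2][1] = 0 + 8 = 8) = 8 (attained at k = 2)
  C[2][2] = min over k of (A[2][0] + B[0][2] = 6 + -3 = 3, A[2][1] + B[1][2] = 10 + 0 = 10, A[2][2] + B[2][2] = 0 + 7 = 7) = 3 (attained at k = 0)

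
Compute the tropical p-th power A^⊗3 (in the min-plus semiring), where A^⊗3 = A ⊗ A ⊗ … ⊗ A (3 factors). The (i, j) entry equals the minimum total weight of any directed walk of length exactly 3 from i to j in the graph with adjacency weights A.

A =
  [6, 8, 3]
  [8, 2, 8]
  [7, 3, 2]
A^⊗3 =
  [12, 8, 7]
  [12, 6, 12]
  [11, 7, 6]

Each entry (A^⊗3)_ij equals the minimum over all length-3 walks i = v_0 → v_1 → … → v_3 = j of Σ_t A[v_t][v_{t+1}]. For example, for (i, j) = (0, 2) we minimise over 9 possible intermediate vertex sequences; the minimum is 7, attained along the walk 0 → 2 → 2 → 2.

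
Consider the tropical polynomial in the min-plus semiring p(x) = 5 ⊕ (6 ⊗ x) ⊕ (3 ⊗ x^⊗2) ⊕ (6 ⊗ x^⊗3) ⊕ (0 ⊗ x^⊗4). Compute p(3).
p(3) = 5

A tropical monomial a ⊗ x^⊗i evaluates to a + i · x. Evaluating each term at x = 3:
  Term 0 contributes 5 + 0 · 3 = 5
  Term 1 contributes 6 + 1 · 3 = 9
  Term 2 contributes 3 + 2 · 3 = 9
  Term 3 contributes 6 + 3 · 3 = 15
  Term 4 contributes 0 + 4 · 3 = 12
p(3) = ⊕ of these = min[5, 9, 9, 15, 12] = 5.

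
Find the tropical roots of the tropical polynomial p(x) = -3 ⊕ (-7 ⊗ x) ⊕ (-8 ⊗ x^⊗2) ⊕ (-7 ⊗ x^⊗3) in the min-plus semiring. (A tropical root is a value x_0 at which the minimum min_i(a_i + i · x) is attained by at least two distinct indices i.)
Roots: {-1, 1, 4}

Each tropical root is a break point of the lower envelope of the lines y = a_i + i · x (there are 4 lines, with slopes 0, 1, ..., 3). Only the lines that attain the minimum somewhere contribute to roots; other lines are dominated. Here the surviving (envelope) indices are i = 3, i = 2, i = 1, i = 0.
Intersections between consecutive envelope lines give the roots: for adjacent envelope indices i < j the intersection is x = (a_i − a_j) / (j − i). Reading off the sorted break points: {-1, 1, 4}.
Verification: at each break x_0, at least two indices attain the minimum of min_i(a_i + i · x_0).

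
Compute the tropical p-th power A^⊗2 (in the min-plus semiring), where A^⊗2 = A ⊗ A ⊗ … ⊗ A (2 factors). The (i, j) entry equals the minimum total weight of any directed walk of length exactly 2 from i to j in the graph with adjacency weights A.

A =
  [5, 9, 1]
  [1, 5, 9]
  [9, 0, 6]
A^⊗2 =
  [10, 1, 6]
  [6, 9, 2]
  [1, 5, 9]

Each entry (A^⊗2)_ij equals the minimum over all length-2 walks i = v_0 → v_1 → … → v_2 = j of Σ_t A[v_t][v_{t+1}]. For example, for (i, j) = (0, 2) we minimise over 3 possible intermediate vertex sequences; the minimum is 6, attained along the walk 0 → 0 → 2.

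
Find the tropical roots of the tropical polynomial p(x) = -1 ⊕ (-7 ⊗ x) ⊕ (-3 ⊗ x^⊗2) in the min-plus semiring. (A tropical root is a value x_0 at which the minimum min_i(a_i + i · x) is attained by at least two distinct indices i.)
Roots: {-4, 6}

Each tropical root is a break point of the lower envelope of the lines y = a_i + i · x (there are 3 lines, with slopes 0, 1, ..., 2). Only the lines that attain the minimum somewhere contribute to roots; other lines are dominated. Here the surviving (envelope) indices are i = 2, i = 1, i = 0.
Intersections between consecutive envelope lines give the roots: for adjacent envelope indices i < j the intersection is x = (a_i − a_j) / (j − i). Reading off the sorted break points: {-4, 6}.
Verification: at each break x_0, at least two indices attain the minimum of min_i(a_i + i · x_0).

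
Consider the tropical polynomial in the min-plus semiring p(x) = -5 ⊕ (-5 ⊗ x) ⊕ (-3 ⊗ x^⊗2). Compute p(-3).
p(-3) = -9

A tropical monomial a ⊗ x^⊗i evaluates to a + i · x. Evaluating each term at x = -3:
  Term 0 contributes -5 + 0 · -3 = -5
  Term 1 contributes -5 + 1 · -3 = -8
  Term 2 contributes -3 + 2 · -3 = -9
p(-3) = ⊕ of these = min[-5, -8, -9] = -9.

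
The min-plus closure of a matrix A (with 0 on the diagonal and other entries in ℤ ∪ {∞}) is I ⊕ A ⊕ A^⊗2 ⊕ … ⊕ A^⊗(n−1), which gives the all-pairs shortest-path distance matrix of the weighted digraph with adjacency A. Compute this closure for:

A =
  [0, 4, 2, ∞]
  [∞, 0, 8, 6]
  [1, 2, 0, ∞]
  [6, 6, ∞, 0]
Closure =
  [0, 4, 2, 10]
  [9, 0, 8, 6]
  [1, 2, 0, 8]
  [6, 6, 8, 0]

This is the Floyd-Warshall all-pairs shortest-path computation. For each intermediate vertex k = 0, 1, …, 3, update dist[i][j] ← min(dist[i][j], dist[i][k] + dist[k][j]). The final matrix gives, for each (i, j), the minimum total weight of any directed path from i to j (possibly empty when i = j).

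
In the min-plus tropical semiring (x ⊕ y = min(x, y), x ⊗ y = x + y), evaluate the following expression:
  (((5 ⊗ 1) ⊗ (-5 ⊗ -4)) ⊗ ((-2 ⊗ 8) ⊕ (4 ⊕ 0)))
(((5 ⊗ 1) ⊗ (-5 ⊗ -4)) ⊗ ((-2 ⊗ 8) ⊕ (4 ⊕ 0))) = -3

Expand innermost to outermost. Recall ⊕ takes the minimum of its arguments and ⊗ takes their sum. Working out the expression (((5 ⊗ 1) ⊗ (-5 ⊗ -4)) ⊗ ((-2 ⊗ 8) ⊕ (4 ⊕ 0))) gives -3.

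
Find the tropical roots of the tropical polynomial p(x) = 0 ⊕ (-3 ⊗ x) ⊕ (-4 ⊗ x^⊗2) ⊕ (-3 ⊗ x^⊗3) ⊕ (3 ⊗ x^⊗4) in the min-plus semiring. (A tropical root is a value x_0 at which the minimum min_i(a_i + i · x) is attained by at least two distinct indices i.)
Roots: {-6, -1, 1, 3}

Each tropical root is a break point of the lower envelope of the lines y = a_i + i · x (there are 5 lines, with slopes 0, 1, ..., 4). Only the lines that attain the minimum somewhere contribute to roots; other lines are dominated. Here the surviving (envelope) indices are i = 4, i = 3, i = 2, i = 1, i = 0.
Intersections between consecutive envelope lines give the roots: for adjacent envelope indices i < j the intersection is x = (a_i − a_j) / (j − i). Reading off the sorted break points: {-6, -1, 1, 3}.
Verification: at each break x_0, at least two indices attain the minimum of min_i(a_i + i · x_0).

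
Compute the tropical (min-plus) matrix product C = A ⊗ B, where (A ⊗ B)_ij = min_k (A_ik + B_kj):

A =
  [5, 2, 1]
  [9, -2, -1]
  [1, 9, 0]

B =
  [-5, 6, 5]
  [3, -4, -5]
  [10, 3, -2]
A ⊗ B =
  [0, -2, -3]
  [1, -6, -7]
  [-4, 3, -2]

Apply the min-plus product entry-by-entry:
  C[0][0] = min over k of (A[0][0] + B[0][0] = 5 + -5 = 0, A[0][1] + B[1][0] = 2 + 3 = 5, A[0][2] + B[2][0] = 1 + 10 = 11) = 0 (attained at k = 0)
  C[0][1] = min over k of (A[0][0] + B[0][1] = 5 + 6 = 11, A[0][1] + B[1][1] = 2 + -4 = -2, A[0][2] + B[2][1] = 1 + 3 = 4) = -2 (attained at k = 1)
  C[0][2] = min over k of (A[0][0] + B[0][2] = 5 + 5 = 10, A[0][1] + B[1][2] = 2 + -5 = -3, A[0][2] + B[2][2] = 1 + -2 = -1) = -3 (attained at k = 1)
  C[1][0] = min over k of (A[1][0] + B[0][0] = 9 + -5 = 4, A[1][1] + B[1][0] = -2 + 3 = 1, A[1][2] + B[2][0] = -1 + 10 = 9) = 1 (attained at k = 1)
  C[1][1] = min over k of (A[1][0] + B[0][1] = 9 + 6 = 15, A[1][1] + B[1][1] = -2 + -4 = -6, A[1][2] + B[2][1] = -1 + 3 = 2) = -6 (attained at k = 1)
  C[1][2] = min over k of (A[1][0] + B[0][2] = 9 + 5 = 14, A[1][1] + B[1][2] = -2 + -5 = -7, A[1][2] + B[2][2] = -1 + -2 = -3) = -7 (attained at k = 1)
  C[2][0] = min over k of (A[2][0] + B[0][0] = 1 + -5 = -4, A[2][1] + B[1][0] = 9 + 3 = 12, A[2][2] + B[2][0] = 0 + 10 = 10) = -4 (attained at k = 0)
  C[2][1] = min over k of (A[2][0] + B[0][1] = 1 + 6 = 7, A[2][1] + B[1][1] = 9 + -4 = 5, A[2][2] + B[2][1] = 0 + 3 = 3) = 3 (attained at k = 2)
  C[2][2] = min over k of (A[2][0] + B[0][2] = 1 + 5 = 6, A[2][1] + B[1][2] = 9 + -5 = 4, A[2][2] + B[2][2] = 0 + -2 = -2) = -2 (attained at k = 2)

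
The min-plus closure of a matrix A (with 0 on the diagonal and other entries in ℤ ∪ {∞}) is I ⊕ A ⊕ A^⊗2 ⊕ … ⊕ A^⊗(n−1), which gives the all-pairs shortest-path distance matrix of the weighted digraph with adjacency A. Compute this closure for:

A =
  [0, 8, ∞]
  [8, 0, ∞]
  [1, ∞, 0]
Closure =
  [0, 8, ∞]
  [8, 0, ∞]
  [1, 9, 0]

This is the Floyd-Warshall all-pairs shortest-path computation. For each intermediate vertex k = 0, 1, …, 2, update dist[i][j] ← min(dist[i][j], dist[i][k] + dist[k][j]). The final matrix gives, for each (i, j), the minimum total weight of any directed path from i to j (possibly empty when i = j).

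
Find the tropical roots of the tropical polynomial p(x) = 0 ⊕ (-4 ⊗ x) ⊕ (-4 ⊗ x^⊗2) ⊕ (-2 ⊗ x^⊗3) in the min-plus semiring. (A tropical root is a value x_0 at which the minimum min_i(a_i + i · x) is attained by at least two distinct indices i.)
Roots: {-2, 0, 4}

Each tropical root is a break point of the lower envelope of the lines y = a_i + i · x (there are 4 lines, with slopes 0, 1, ..., 3). Only the lines that attain the minimum somewhere contribute to roots; other lines are dominated. Here the surviving (envelope) indices are i = 3, i = 2, i = 1, i = 0.
Intersections between consecutive envelope lines give the roots: for adjacent envelope indices i < j the intersection is x = (a_i − a_j) / (j − i). Reading off the sorted break points: {-2, 0, 4}.
Verification: at each break x_0, at least two indices attain the minimum of min_i(a_i + i · x_0).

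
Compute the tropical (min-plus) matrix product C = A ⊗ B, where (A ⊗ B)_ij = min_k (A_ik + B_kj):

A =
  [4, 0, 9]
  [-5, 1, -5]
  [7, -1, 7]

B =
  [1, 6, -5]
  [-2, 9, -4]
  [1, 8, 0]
A ⊗ B =
  [-2, 9, -4]
  [-4, 1, -10]
  [-3, 8, -5]

Apply the min-plus product entry-by-entry:
  C[0][0] = min over k of (A[0][0] + B[0][0] = 4 + 1 = 5, A[0][1] + B[1][0] = 0 + -2 = -2, A[0][2] + B[2][0] = 9 + 1 = 10) = -2 (attained at k = 1)
  C[0][1] = min over k of (A[0][0] + B[0][1] = 4 + 6 = 10, A[0][1] + B[1][1] = 0 + 9 = 9, A[0][2] + B[2][1] = 9 + 8 = 17) = 9 (attained at k = 1)
  C[0][2] = min over k of (A[0][0] + B[0][2] = 4 + -5 = -1, A[0][1] + B[1][2] = 0 + -4 = -4, A[0][2] + B[2][2] = 9 + 0 = 9) = -4 (attained at k = 1)
  C[1][0] = min over k of (A[1][0] + B[0][0] = -5 + 1 = -4, A[1][1] + B[1][0] = 1 + -2 = -1, A[1][2] + B[2][0] = -5 + 1 = -4) = -4 (attained at k = 0)
  C[1][1] = min over k of (A[1][0] + B[0][1] = -5 + 6 = 1, A[1][1] + B[1][1] = 1 + 9 = 10, A[1][2] + B[2][1] = -5 + 8 = 3) = 1 (attained at k = 0)
  C[1][2] = min over k of (A[1][0] + B[0][2] = -5 + -5 = -10, A[1][1] + B[1][2] = 1 + -4 = -3, A[1][2] + B[2][2] = -5 + 0 = -5) = -10 (attained at k = 0)
  C[2][0] = min over k of (A[2][0] + B[0][0] = 7 + 1 = 8, A[2][1] + B[1][0] = -1 + -2 = -3, A[2][2] + B[2][0] = 7 + 1 = 8) = -3 (attained at k = 1)
  C[2][1] = min over k of (A[2][0] + B[0][1] = 7 + 6 = 13, A[2][1] + B[1][1] = -1 + 9 = 8, A[2][2] + B[2][1] = 7 + 8 = 15) = 8 (attained at k = 1)
  C[2][2] = min over k of (A[2][0] + B[0][2] = 7 + -5 = 2, A[2][1] + B[1][2] = -1 + -4 = -5, A[2][2] + B[2][2] = 7 + 0 = 7) = -5 (attained at k = 1)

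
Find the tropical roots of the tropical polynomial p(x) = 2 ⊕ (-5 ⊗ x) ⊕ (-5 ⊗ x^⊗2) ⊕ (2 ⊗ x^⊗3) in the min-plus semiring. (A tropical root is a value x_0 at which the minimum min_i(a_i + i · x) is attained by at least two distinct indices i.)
Roots: {-7, 0, 7}

Each tropical root is a break point of the lower envelope of the lines y = a_i + i · x (there are 4 lines, with slopes 0, 1, ..., 3). Only the lines that attain the minimum somewhere contribute to roots; other lines are dominated. Here the surviving (envelope) indices are i = 3, i = 2, i = 1, i = 0.
Intersections between consecutive envelope lines give the roots: for adjacent envelope indices i < j the intersection is x = (a_i − a_j) / (j − i). Reading off the sorted break points: {-7, 0, 7}.
Verification: at each break x_0, at least two indices attain the minimum of min_i(a_i + i · x_0).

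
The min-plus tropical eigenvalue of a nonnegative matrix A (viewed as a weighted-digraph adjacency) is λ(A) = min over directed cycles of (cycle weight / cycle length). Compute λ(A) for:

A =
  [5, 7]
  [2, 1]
λ(A) = 1

Enumerate directed cycles and compute their means (weight / length). Sample:
  cycle 0 → 0: weight = 5, length = 1, mean = 5/1 ≈ 5.000
  cycle 1 → 1: weight = 1, length = 1, mean = 1/1 ≈ 1.000
  cycle 0 → 1 → 0: weight = 9, length = 2, mean = 9/2 ≈ 4.500
  cycle 1 → 0 → 1: weight = 9, length = 2, mean = 9/2 ≈ 4.500
Minimum mean = 1.000, attained e.g. along the cycle 1 → 1 with weight 1 and length 1. So λ(A) = 1/1 = 1.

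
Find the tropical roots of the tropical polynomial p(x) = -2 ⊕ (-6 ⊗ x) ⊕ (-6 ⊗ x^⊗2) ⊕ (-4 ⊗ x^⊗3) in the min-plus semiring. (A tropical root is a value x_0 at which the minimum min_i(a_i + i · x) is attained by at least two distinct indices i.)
Roots: {-2, 0, 4}

Each tropical root is a break point of the lower envelope of the lines y = a_i + i · x (there are 4 lines, with slopes 0, 1, ..., 3). Only the lines that attain the minimum somewhere contribute to roots; other lines are dominated. Here the surviving (envelope) indices are i = 3, i = 2, i = 1, i = 0.
Intersections between consecutive envelope lines give the roots: for adjacent envelope indices i < j the intersection is x = (a_i − a_j) / (j − i). Reading off the sorted break points: {-2, 0, 4}.
Verification: at each break x_0, at least two indices attain the minimum of min_i(a_i + i · x_0).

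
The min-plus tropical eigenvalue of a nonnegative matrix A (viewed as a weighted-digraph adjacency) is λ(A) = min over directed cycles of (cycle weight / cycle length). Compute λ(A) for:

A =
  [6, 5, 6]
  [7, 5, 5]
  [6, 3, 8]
λ(A) = 4

Enumerate directed cycles and compute their means (weight / length). Sample:
  cycle 0 → 0: weight = 6, length = 1, mean = 6/1 ≈ 6.000
  cycle 1 → 1: weight = 5, length = 1, mean = 5/1 ≈ 5.000
  cycle 2 → 2: weight = 8, length = 1, mean = 8/1 ≈ 8.000
  cycle 0 → 1 → 0: weight = 12, length = 2, mean = 12/2 ≈ 6.000
  cycle 0 → 2 → 0: weight = 12, length = 2, mean = 12/2 ≈ 6.000
  cycle 1 → 0 → 1: weight = 12, length = 2, mean = 12/2 ≈ 6.000
Minimum mean = 4.000, attained e.g. along the cycle 1 → 2 → 1 with weight 8 and length 2. So λ(A) = 8/2 = 4.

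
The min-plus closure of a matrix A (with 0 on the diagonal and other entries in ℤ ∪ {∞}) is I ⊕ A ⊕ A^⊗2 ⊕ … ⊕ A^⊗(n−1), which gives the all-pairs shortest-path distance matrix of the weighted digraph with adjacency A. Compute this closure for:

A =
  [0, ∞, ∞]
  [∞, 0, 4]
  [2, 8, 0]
Closure =
  [0, ∞, ∞]
  [6, 0, 4]
  [2, 8, 0]

This is the Floyd-Warshall all-pairs shortest-path computation. For each intermediate vertex k = 0, 1, …, 2, update dist[i][j] ← min(dist[i][j], dist[i][k] + dist[k][j]). The final matrix gives, for each (i, j), the minimum total weight of any directed path from i to j (possibly empty when i = j).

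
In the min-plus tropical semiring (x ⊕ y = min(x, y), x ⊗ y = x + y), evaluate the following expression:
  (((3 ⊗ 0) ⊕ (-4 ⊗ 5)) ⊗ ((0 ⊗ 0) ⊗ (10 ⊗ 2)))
(((3 ⊗ 0) ⊕ (-4 ⊗ 5)) ⊗ ((0 ⊗ 0) ⊗ (10 ⊗ 2))) = 13

Expand innermost to outermost. Recall ⊕ takes the minimum of its arguments and ⊗ takes their sum. Working out the expression (((3 ⊗ 0) ⊕ (-4 ⊗ 5)) ⊗ ((0 ⊗ 0) ⊗ (10 ⊗ 2))) gives 13.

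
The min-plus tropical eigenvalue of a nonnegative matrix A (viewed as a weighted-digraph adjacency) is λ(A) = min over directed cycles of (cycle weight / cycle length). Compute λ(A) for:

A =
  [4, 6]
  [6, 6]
λ(A) = 4

Enumerate directed cycles and compute their means (weight / length). Sample:
  cycle 0 → 0: weight = 4, length = 1, mean = 4/1 ≈ 4.000
  cycle 1 → 1: weight = 6, length = 1, mean = 6/1 ≈ 6.000
  cycle 0 → 1 → 0: weight = 12, length = 2, mean = 12/2 ≈ 6.000
  cycle 1 → 0 → 1: weight = 12, length = 2, mean = 12/2 ≈ 6.000
Minimum mean = 4.000, attained e.g. along the cycle 0 → 0 with weight 4 and length 1. So λ(A) = 4/1 = 4.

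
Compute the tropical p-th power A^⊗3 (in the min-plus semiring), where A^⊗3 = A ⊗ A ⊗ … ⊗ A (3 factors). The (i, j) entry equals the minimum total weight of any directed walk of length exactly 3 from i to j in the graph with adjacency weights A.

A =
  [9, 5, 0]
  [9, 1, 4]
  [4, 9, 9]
A^⊗3 =
  [13, 7, 4]
  [9, 3, 6]
  [8, 10, 13]

Each entry (A^⊗3)_ij equals the minimum over all length-3 walks i = v_0 → v_1 → … → v_3 = j of Σ_t A[v_t][v_{t+1}]. For example, for (i, j) = (0, 2) we minimise over 9 possible intermediate vertex sequences; the minimum is 4, attained along the walk 0 → 2 → 0 → 2.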